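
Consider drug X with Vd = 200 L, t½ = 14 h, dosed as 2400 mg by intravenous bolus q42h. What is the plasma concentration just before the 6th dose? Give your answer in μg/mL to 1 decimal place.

1.7 μg/mL

f = (1/2)^(τ/t½) = (1/2)^(42/14) ≈ 0.1250.
C₀ = D/Vd = 2400/200 ≈ 12.000 μg/mL.
Before the 6th dose, 5 doses have been given. Superposition: Cmin = C₀·(f + f² + … + f^5).
≈ 12.000 × (0.1250 + 0.0156 + 0.0020 + 0.0002 + 0.0000) ≈ 12.000 × 0.1428 ≈ 1.714 μg/mL.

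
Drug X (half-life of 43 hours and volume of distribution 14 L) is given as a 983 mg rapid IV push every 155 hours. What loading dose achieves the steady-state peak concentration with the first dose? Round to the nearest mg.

1071 mg

f = (1/2)^(155/43) ≈ 0.082204; accumulation ratio R = 1/(1−f) ≈ 1.08957.
Loading dose to hit Cmax,ss on first dose: D_load = D_maint·R ≈ 983 × 1.08957 ≈ 1071.05 mg.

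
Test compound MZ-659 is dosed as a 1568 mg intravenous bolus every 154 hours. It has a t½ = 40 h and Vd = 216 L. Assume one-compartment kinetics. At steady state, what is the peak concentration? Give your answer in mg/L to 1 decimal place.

k = ln2/t½ = ln2/40 ≈ 0.017329 h⁻¹; fraction remaining f = e^(−kτ) = e^(−0.017329×154) ≈ 0.0693.
At steady state, accumulation factor R = 1/(1 − e^(−kτ)) ≈ 1.0745.
Each bolus raises the concentration by D/Vd = 1568/216 ≈ 7.259 mg/L.
Cmax,ss = C₀/(1 − f) ≈ 7.259/0.9307 ≈ 7.800 mg/L.

7.8 mg/L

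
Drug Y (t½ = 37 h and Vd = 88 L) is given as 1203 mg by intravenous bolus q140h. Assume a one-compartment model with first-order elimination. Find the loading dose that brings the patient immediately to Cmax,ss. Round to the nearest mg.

1297 mg

f = (1/2)^(140/37) ≈ 0.072605; accumulation ratio R = 1/(1−f) ≈ 1.07829.
Loading dose to hit Cmax,ss on first dose: D_load = D_maint·R ≈ 1203 × 1.07829 ≈ 1297.18 mg.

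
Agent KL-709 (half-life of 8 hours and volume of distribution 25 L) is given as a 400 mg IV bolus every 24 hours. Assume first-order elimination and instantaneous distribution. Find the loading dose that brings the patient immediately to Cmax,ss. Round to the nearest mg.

f = (1/2)^(24/8) ≈ 0.125000; accumulation ratio R = 1/(1−f) ≈ 1.14286.
Loading dose to hit Cmax,ss on first dose: D_load = D_maint·R ≈ 400 × 1.14286 ≈ 457.14 mg.

457 mg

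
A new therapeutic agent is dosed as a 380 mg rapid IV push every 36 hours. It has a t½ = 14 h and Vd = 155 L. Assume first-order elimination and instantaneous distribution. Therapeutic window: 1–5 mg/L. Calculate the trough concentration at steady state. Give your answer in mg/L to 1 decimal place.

Over one 36-h interval, 36/14 ≈ 2.5714 half-lives elapse, leaving f ≈ 0.1682 of each dose.
At steady state, accumulation factor R = 1/(1 − e^(−kτ)) ≈ 1.2022.
Single-dose peak C₀ = D/Vd = 380/155 ≈ 2.452 mg/L.
Cmax,ss = C₀/(1 − f) ≈ 2.452/0.8318 ≈ 2.948 mg/L.
Steady-state trough Cmin,ss = Cmax,ss·f ≈ 2.948 × 0.1682 ≈ 0.496 mg/L.
Trough 0.5 mg/L vs MEC 1 mg/L: subtherapeutic.

0.5 mg/L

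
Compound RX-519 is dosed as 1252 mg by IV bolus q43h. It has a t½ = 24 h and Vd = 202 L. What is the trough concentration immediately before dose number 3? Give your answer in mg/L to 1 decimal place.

f = (1/2)^(τ/t½) = (1/2)^(43/24) ≈ 0.2888.
C₀ = D/Vd = 1252/202 ≈ 6.198 mg/L.
Before the 3rd dose, 2 doses have been given. Superposition: Cmin = C₀·(f + f²).
≈ 6.198 × (0.2888 + 0.0834) ≈ 6.198 × 0.3722 ≈ 2.307 mg/L.

2.3 mg/L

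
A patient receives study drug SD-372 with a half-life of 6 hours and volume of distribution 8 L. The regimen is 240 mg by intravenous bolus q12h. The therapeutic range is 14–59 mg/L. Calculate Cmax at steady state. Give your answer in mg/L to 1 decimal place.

40.0 mg/L

τ = 12 h = 2 half-lives, so f = (1/2)^2 = 0.25.
Accumulation ratio R = 1/(1 − f) = 1/0.75 = 4/3.
Single-dose peak C₀ = D/Vd = 240/8 = 30 mg/L.
Steady-state peak Cmax,ss = C₀·R = 30 × 4/3 ≈ 40.000 mg/L.
Peak 40.0 mg/L vs MTC 59 mg/L: below toxic threshold.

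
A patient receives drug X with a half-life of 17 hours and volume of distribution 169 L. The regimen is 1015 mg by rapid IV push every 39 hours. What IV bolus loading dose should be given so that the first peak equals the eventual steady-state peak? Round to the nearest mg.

1275 mg

f = (1/2)^(39/17) ≈ 0.203893; accumulation ratio R = 1/(1−f) ≈ 1.25611.
Loading dose to hit Cmax,ss on first dose: D_load = D_maint·R ≈ 1015 × 1.25611 ≈ 1274.95 mg.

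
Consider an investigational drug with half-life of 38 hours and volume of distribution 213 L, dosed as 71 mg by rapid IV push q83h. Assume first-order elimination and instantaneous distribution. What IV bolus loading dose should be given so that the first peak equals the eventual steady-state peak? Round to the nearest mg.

f = (1/2)^(83/38) ≈ 0.220033; accumulation ratio R = 1/(1−f) ≈ 1.28211.
Loading dose to hit Cmax,ss on first dose: D_load = D_maint·R ≈ 71 × 1.28211 ≈ 91.03 mg.

91 mg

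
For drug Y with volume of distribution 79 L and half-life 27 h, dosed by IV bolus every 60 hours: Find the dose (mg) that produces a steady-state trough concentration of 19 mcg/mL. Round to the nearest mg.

5503 mg

τ/t½ = 60/27 ≈ 2.2222, so f = (1/2)^(60/27) ≈ 0.214311.
Cmin,ss = (D/Vd)·f/(1−f), so D = Cmin,ss·Vd·(1−f)/f.
D = 19 × 79 × (1−f)/f ≈ 19 × 79 × 3.66612 ≈ 5502.85 mg.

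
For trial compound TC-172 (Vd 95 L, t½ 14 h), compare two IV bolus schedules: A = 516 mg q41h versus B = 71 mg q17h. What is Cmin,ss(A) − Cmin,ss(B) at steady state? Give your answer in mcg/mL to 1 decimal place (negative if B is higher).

Regimen A: f = (1/2)^(41/14) ≈ 0.1313; Cmin,ss = (516/95)·f/(1−f) ≈ 0.821 mcg/mL.
Regimen B: f = (1/2)^(17/14) ≈ 0.4310; Cmin,ss = (71/95)·f/(1−f) ≈ 0.566 mcg/mL.
Difference ≈ 0.821 − 0.566 ≈ 0.255 mcg/mL.

0.3 mcg/mL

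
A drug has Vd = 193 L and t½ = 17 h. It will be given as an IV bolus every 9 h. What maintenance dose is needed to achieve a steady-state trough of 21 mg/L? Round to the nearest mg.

1797 mg

τ/t½ = 9/17 ≈ 0.52941, so f = (1/2)^(9/17) ≈ 0.692837.
Cmin,ss = (D/Vd)·f/(1−f), so D = Cmin,ss·Vd·(1−f)/f.
D = 21 × 193 × (1−f)/f ≈ 21 × 193 × 0.44334 ≈ 1796.86 mg.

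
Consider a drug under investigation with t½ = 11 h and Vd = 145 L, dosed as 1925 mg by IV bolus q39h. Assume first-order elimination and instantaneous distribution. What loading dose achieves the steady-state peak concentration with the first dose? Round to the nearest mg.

f = (1/2)^(39/11) ≈ 0.085647; accumulation ratio R = 1/(1−f) ≈ 1.09367.
Loading dose to hit Cmax,ss on first dose: D_load = D_maint·R ≈ 1925 × 1.09367 ≈ 2105.31 mg.

2105 mg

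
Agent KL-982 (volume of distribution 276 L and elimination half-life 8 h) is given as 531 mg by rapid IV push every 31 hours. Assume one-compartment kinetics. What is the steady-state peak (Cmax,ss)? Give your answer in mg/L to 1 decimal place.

k = ln2/t½ = ln2/8 ≈ 0.086643 h⁻¹; fraction remaining f = e^(−kτ) = e^(−0.086643×31) ≈ 0.0682.
Accumulation ratio R = 1/(1 − f) ≈ 1/0.9318 ≈ 1.0732.
Each bolus raises the concentration by D/Vd = 531/276 ≈ 1.924 mg/L.
Steady-state peak Cmax,ss = C₀·R ≈ 1.924 × 1.0732 ≈ 2.065 mg/L.

2.1 mg/L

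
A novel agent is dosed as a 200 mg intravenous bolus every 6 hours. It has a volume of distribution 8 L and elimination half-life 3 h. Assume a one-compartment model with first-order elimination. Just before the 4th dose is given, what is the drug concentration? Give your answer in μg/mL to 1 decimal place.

f = (1/2)^(τ/t½) = (1/2)^(6/3) ≈ 0.2500.
C₀ = D/Vd = 200/8 ≈ 25.000 μg/mL.
Before the 4th dose, 3 doses have been given. Superposition: Cmin = C₀·(f + f² + … + f^3).
≈ 25.000 × (0.2500 + 0.0625 + 0.0156) ≈ 25.000 × 0.3281 ≈ 8.203 μg/mL.

8.2 μg/mL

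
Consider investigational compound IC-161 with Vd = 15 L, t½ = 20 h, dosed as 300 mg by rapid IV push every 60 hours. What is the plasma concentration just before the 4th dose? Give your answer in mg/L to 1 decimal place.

2.9 mg/L

f = (1/2)^(τ/t½) = (1/2)^(60/20) ≈ 0.1250.
C₀ = D/Vd = 300/15 ≈ 20.000 mg/L.
Before the 4th dose, 3 doses have been given. Superposition: Cmin = C₀·(f + f² + … + f^3).
≈ 20.000 × (0.1250 + 0.0156 + 0.0020) ≈ 20.000 × 0.1426 ≈ 2.852 mg/L.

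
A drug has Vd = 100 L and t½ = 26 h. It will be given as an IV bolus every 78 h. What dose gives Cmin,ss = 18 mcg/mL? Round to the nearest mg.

τ/t½ = 78/26 ≈ 3, so f = (1/2)^(78/26) ≈ 0.125000.
Cmin,ss = (D/Vd)·f/(1−f), so D = Cmin,ss·Vd·(1−f)/f.
D = 18 × 100 × (1−f)/f ≈ 18 × 100 × 7.00000 ≈ 12600.00 mg.

12600 mg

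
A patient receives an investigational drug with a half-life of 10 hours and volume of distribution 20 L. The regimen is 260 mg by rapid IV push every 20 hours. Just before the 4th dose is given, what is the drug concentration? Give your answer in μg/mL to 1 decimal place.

4.3 μg/mL

f = (1/2)^(τ/t½) = (1/2)^(20/10) ≈ 0.2500.
C₀ = D/Vd = 260/20 ≈ 13.000 μg/mL.
Before the 4th dose, 3 doses have been given. Superposition: Cmin = C₀·(f + f² + … + f^3).
≈ 13.000 × (0.2500 + 0.0625 + 0.0156) ≈ 13.000 × 0.3281 ≈ 4.265 μg/mL.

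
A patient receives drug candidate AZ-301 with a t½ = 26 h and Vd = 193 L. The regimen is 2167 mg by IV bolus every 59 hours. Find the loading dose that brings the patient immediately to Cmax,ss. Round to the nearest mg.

f = (1/2)^(59/26) ≈ 0.207440; accumulation ratio R = 1/(1−f) ≈ 1.26173.
Loading dose to hit Cmax,ss on first dose: D_load = D_maint·R ≈ 2167 × 1.26173 ≈ 2734.17 mg.

2734 mg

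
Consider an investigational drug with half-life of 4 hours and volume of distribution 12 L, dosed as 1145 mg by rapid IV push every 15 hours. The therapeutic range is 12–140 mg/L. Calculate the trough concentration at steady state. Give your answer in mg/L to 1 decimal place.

τ/t½ = 15/4 ≈ 3.75, so fraction remaining f = (1/2)^(15/4) ≈ 0.0743.
Accumulation ratio R = 1/(1 − f) ≈ 1/0.9257 ≈ 1.0803.
Each bolus raises the concentration by D/Vd = 1145/12 ≈ 95.417 mg/L.
Cmax,ss = C₀/(1 − f) ≈ 95.417/0.9257 ≈ 103.076 mg/L.
One interval later, Cmin,ss = Cmax,ss·e^(−kτ) ≈ 103.076 × 0.0743 ≈ 7.659 mg/L.
Trough 7.7 mg/L vs MEC 12 mg/L: subtherapeutic.

7.7 mg/L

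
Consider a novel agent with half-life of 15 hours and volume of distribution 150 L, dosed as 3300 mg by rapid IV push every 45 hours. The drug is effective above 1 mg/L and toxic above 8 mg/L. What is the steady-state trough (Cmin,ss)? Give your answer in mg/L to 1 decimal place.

3.1 mg/L

τ = 45 h = 3 half-lives, so f = (1/2)^3 = 0.125.
Accumulation ratio R = 1/(1 − f) = 1/0.875 = 8/7.
Single-dose peak C₀ = D/Vd = 3300/150 = 22 mg/L.
Steady-state peak Cmax,ss = C₀·R = 22 × 8/7 ≈ 25.143 mg/L.
Steady-state trough Cmin,ss = Cmax,ss·f ≈ 25.143 × 0.125 ≈ 3.143 mg/L.
Trough 3.1 mg/L vs MEC 1 mg/L: adequate.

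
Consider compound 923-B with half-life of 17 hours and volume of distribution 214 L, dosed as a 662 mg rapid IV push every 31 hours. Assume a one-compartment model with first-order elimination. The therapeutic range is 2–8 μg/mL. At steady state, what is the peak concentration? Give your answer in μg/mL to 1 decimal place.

4.3 μg/mL

Over one 31-h interval, 31/17 ≈ 1.8235 half-lives elapse, leaving f ≈ 0.2825 of each dose.
Accumulation ratio R = 1/(1 − f) ≈ 1/0.7175 ≈ 1.3937.
Each bolus raises the concentration by D/Vd = 662/214 ≈ 3.093 μg/mL.
Steady-state peak Cmax,ss = C₀·R ≈ 3.093 × 1.3937 ≈ 4.311 μg/mL.
Peak 4.3 μg/mL vs MTC 8 μg/mL: below toxic threshold.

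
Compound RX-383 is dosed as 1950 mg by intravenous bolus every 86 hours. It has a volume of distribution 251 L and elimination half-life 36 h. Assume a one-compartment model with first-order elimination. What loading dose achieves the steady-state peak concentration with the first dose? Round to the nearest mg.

2410 mg

f = (1/2)^(86/36) ≈ 0.190929; accumulation ratio R = 1/(1−f) ≈ 1.23599.
Loading dose to hit Cmax,ss on first dose: D_load = D_maint·R ≈ 1950 × 1.23599 ≈ 2410.18 mg.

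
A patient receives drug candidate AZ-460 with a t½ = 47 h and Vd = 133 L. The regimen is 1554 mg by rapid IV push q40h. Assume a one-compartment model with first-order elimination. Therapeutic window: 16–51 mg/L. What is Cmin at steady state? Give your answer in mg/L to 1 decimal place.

14.5 mg/L

k = ln2/t½ = ln2/47 ≈ 0.014748 h⁻¹; fraction remaining f = e^(−kτ) = e^(−0.014748×40) ≈ 0.5544.
Single-dose peak C₀ = D/Vd = 1554/133 ≈ 11.684 mg/L.
Steady-state trough Cmin,ss = C₀·f/(1−f) ≈ 11.684 × 0.5544/0.4456 ≈ 14.537 mg/L.
Trough 14.5 mg/L vs MEC 16 mg/L: subtherapeutic.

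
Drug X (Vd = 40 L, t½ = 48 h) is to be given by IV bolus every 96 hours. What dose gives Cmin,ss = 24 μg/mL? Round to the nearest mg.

τ/t½ = 96/48 ≈ 2, so f = (1/2)^(96/48) ≈ 0.250000.
Cmin,ss = (D/Vd)·f/(1−f), so D = Cmin,ss·Vd·(1−f)/f.
D = 24 × 40 × (1−f)/f ≈ 24 × 40 × 3.00000 ≈ 2880.00 mg.

2880 mg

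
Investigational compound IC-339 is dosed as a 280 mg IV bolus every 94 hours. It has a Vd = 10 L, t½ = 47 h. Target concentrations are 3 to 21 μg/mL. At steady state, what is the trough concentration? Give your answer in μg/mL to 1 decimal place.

The dosing interval is 2 half-lives, so f = 2^(−2) = 0.25.
Accumulation ratio R = 1/(1 − f) = 1/0.75 = 4/3.
Single-dose peak C₀ = D/Vd = 280/10 = 28 μg/mL.
Steady-state peak Cmax,ss = C₀·R = 28 × 4/3 ≈ 37.333 μg/mL.
Steady-state trough Cmin,ss = Cmax,ss·f ≈ 37.333 × 0.25 ≈ 9.333 μg/mL.
Trough 9.3 μg/mL vs MEC 3 μg/mL: adequate.

9.3 μg/mL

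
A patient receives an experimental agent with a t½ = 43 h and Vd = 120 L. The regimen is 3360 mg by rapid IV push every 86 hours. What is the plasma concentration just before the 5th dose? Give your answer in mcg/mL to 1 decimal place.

9.3 mcg/mL

f = (1/2)^(τ/t½) = (1/2)^(86/43) ≈ 0.2500.
C₀ = D/Vd = 3360/120 ≈ 28.000 mcg/mL.
Before the 5th dose, 4 doses have been given. Superposition: Cmin = C₀·(f + f² + … + f^4).
≈ 28.000 × (0.2500 + 0.0625 + 0.0156 + 0.0039) ≈ 28.000 × 0.3320 ≈ 9.296 mcg/mL.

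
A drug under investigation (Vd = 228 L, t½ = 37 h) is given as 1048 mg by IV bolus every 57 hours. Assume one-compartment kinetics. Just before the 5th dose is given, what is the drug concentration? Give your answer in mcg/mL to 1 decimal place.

f = (1/2)^(τ/t½) = (1/2)^(57/37) ≈ 0.3438.
C₀ = D/Vd = 1048/228 ≈ 4.596 mcg/mL.
Before the 5th dose, 4 doses have been given. Superposition: Cmin = C₀·(f + f² + … + f^4).
≈ 4.596 × (0.3438 + 0.1182 + 0.0406 + 0.0140) ≈ 4.596 × 0.5166 ≈ 2.374 mcg/mL.

2.4 mcg/mL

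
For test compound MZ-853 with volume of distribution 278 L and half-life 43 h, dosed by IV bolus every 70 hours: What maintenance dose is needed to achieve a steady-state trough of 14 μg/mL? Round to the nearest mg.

τ/t½ = 70/43 ≈ 1.6279, so f = (1/2)^(70/43) ≈ 0.323557.
Cmin,ss = (D/Vd)·f/(1−f), so D = Cmin,ss·Vd·(1−f)/f.
D = 14 × 278 × (1−f)/f ≈ 14 × 278 × 2.09065 ≈ 8136.81 mg.

8137 mg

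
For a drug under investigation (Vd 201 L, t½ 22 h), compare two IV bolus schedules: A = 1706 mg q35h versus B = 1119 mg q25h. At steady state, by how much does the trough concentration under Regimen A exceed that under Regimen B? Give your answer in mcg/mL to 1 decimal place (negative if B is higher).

-0.4 mcg/mL

Regimen A: f = (1/2)^(35/22) ≈ 0.3320; Cmin,ss = (1706/201)·f/(1−f) ≈ 4.218 mcg/mL.
Regimen B: f = (1/2)^(25/22) ≈ 0.4549; Cmin,ss = (1119/201)·f/(1−f) ≈ 4.646 mcg/mL.
Difference ≈ 4.218 − 4.646 ≈ -0.428 mcg/mL.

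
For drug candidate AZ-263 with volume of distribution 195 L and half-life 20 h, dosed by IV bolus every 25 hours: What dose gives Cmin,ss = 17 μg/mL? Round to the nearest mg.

τ/t½ = 25/20 ≈ 1.25, so f = (1/2)^(25/20) ≈ 0.420448.
Cmin,ss = (D/Vd)·f/(1−f), so D = Cmin,ss·Vd·(1−f)/f.
D = 17 × 195 × (1−f)/f ≈ 17 × 195 × 1.37842 ≈ 4569.46 mg.

4569 mg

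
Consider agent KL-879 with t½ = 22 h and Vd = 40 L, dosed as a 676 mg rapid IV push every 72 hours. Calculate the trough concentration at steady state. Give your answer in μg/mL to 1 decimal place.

2.0 μg/mL

Over one 72-h interval, 72/22 ≈ 3.2727 half-lives elapse, leaving f ≈ 0.1035 of each dose.
At steady state, accumulation factor R = 1/(1 − e^(−kτ)) ≈ 1.1154.
Single-dose peak C₀ = D/Vd = 676/40 ≈ 16.900 μg/mL.
Steady-state peak Cmax,ss = C₀·R ≈ 16.900 × 1.1154 ≈ 18.850 μg/mL.
One interval later, Cmin,ss = Cmax,ss·e^(−kτ) ≈ 18.850 × 0.1035 ≈ 1.951 μg/mL.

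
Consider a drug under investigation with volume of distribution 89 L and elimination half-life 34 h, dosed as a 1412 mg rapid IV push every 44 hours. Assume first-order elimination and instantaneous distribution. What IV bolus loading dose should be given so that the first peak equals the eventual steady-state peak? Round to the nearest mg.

2384 mg

f = (1/2)^(44/34) ≈ 0.407785; accumulation ratio R = 1/(1−f) ≈ 1.68858.
Loading dose to hit Cmax,ss on first dose: D_load = D_maint·R ≈ 1412 × 1.68858 ≈ 2384.27 mg.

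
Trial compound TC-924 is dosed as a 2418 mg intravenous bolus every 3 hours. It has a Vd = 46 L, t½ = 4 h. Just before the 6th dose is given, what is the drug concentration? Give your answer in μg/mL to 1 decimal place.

f = (1/2)^(τ/t½) = (1/2)^(3/4) ≈ 0.5946.
C₀ = D/Vd = 2418/46 ≈ 52.565 μg/mL.
Before the 6th dose, 5 doses have been given. Superposition: Cmin = C₀·(f + f² + … + f^5).
≈ 52.565 × (0.5946 + 0.3535 + 0.2102 + 0.1250 + 0.0743) ≈ 52.565 × 1.3576 ≈ 71.362 μg/mL.

71.4 μg/mL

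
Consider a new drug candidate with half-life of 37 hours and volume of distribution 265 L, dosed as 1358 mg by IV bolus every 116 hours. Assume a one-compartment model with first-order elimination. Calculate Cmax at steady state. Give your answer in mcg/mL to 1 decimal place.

τ/t½ = 116/37 ≈ 3.1351, so fraction remaining f = (1/2)^(116/37) ≈ 0.1138.
Accumulation ratio R = 1/(1 − f) ≈ 1/0.8862 ≈ 1.1284.
Single-dose peak C₀ = D/Vd = 1358/265 ≈ 5.125 mcg/mL.
Steady-state peak Cmax,ss = C₀·R ≈ 5.125 × 1.1284 ≈ 5.783 mcg/mL.

5.8 mcg/mL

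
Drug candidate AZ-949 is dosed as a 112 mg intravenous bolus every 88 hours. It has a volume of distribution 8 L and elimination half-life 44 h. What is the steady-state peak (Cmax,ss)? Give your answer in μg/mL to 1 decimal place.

The dosing interval is 2 half-lives, so f = 2^(−2) = 0.25.
At steady state, R = 1/(1 − 0.25) = 4/3.
Single-dose peak C₀ = D/Vd = 112/8 = 14 μg/mL.
Steady-state peak Cmax,ss = C₀·R = 14 × 4/3 ≈ 18.667 μg/mL.

18.7 μg/mL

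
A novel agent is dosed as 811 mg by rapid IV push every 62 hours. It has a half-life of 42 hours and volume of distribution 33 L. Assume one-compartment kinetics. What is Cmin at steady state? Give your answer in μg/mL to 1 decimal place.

13.8 μg/mL

Over one 62-h interval, 62/42 ≈ 1.4762 half-lives elapse, leaving f ≈ 0.3594 of each dose.
Each bolus raises the concentration by D/Vd = 811/33 ≈ 24.576 μg/mL.
Steady-state trough Cmin,ss = C₀·f/(1−f) ≈ 24.576 × 0.3594/0.6406 ≈ 13.788 μg/mL.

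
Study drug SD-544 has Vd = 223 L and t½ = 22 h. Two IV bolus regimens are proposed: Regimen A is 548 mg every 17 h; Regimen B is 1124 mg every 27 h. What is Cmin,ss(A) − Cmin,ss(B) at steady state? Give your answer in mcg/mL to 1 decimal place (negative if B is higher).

-0.3 mcg/mL

Regimen A: f = (1/2)^(17/22) ≈ 0.5853; Cmin,ss = (548/223)·f/(1−f) ≈ 3.468 mcg/mL.
Regimen B: f = (1/2)^(27/22) ≈ 0.4271; Cmin,ss = (1124/223)·f/(1−f) ≈ 3.758 mcg/mL.
Difference ≈ 3.468 − 3.758 ≈ -0.290 mcg/mL.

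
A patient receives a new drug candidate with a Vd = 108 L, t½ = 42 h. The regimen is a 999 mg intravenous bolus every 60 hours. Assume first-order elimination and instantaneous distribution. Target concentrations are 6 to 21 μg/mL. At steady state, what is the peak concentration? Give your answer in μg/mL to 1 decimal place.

14.7 μg/mL

τ/t½ = 60/42 ≈ 1.4286, so fraction remaining f = (1/2)^(60/42) ≈ 0.3715.
Accumulation ratio R = 1/(1 − f) ≈ 1/0.6285 ≈ 1.5911.
Single-dose peak C₀ = D/Vd = 999/108 ≈ 9.250 μg/mL.
Steady-state peak Cmax,ss = C₀·R ≈ 9.250 × 1.5911 ≈ 14.718 μg/mL.
Peak 14.7 μg/mL vs MTC 21 μg/mL: below toxic threshold.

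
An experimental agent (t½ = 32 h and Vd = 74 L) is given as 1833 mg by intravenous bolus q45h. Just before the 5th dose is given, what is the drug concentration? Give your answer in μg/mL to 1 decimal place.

14.7 μg/mL

f = (1/2)^(τ/t½) = (1/2)^(45/32) ≈ 0.3773.
C₀ = D/Vd = 1833/74 ≈ 24.770 μg/mL.
Before the 5th dose, 4 doses have been given. Superposition: Cmin = C₀·(f + f² + … + f^4).
≈ 24.770 × (0.3773 + 0.1424 + 0.0537 + 0.0203) ≈ 24.770 × 0.5937 ≈ 14.706 μg/mL.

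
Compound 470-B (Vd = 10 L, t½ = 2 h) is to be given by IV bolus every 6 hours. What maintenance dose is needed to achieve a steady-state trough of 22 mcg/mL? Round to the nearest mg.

τ/t½ = 6/2 ≈ 3, so f = (1/2)^(6/2) ≈ 0.125000.
Cmin,ss = (D/Vd)·f/(1−f), so D = Cmin,ss·Vd·(1−f)/f.
D = 22 × 10 × (1−f)/f ≈ 22 × 10 × 7.00000 ≈ 1540.00 mg.

1540 mg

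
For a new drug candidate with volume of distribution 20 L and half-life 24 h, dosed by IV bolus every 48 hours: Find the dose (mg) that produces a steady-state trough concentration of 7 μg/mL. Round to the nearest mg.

τ/t½ = 48/24 ≈ 2, so f = (1/2)^(48/24) ≈ 0.250000.
Cmin,ss = (D/Vd)·f/(1−f), so D = Cmin,ss·Vd·(1−f)/f.
D = 7 × 20 × (1−f)/f ≈ 7 × 20 × 3.00000 ≈ 420.00 mg.

420 mg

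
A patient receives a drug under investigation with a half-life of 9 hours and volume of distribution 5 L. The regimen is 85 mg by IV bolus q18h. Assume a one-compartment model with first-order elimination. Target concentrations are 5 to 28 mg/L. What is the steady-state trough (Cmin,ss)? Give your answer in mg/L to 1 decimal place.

The dosing interval is 2 half-lives, so f = 2^(−2) = 0.25.
At steady state, R = 1/(1 − 0.25) = 4/3.
Single-dose peak C₀ = D/Vd = 85/5 = 17 mg/L.
Steady-state peak Cmax,ss = C₀·R = 17 × 4/3 ≈ 22.667 mg/L.
Steady-state trough Cmin,ss = Cmax,ss·f ≈ 22.667 × 0.25 ≈ 5.667 mg/L.
Trough 5.7 mg/L vs MEC 5 mg/L: adequate.

5.7 mg/L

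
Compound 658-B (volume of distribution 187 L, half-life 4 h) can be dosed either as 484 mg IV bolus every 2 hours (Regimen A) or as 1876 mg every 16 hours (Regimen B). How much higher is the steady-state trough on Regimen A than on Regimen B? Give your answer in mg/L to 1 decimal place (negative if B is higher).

Regimen A: f = (1/2)^(2/4) ≈ 0.7071; Cmin,ss = (484/187)·f/(1−f) ≈ 6.248 mg/L.
Regimen B: f = (1/2)^(16/4) ≈ 0.0625; Cmin,ss = (1876/187)·f/(1−f) ≈ 0.669 mg/L.
Difference ≈ 6.248 − 0.669 ≈ 5.579 mg/L.

5.6 mg/L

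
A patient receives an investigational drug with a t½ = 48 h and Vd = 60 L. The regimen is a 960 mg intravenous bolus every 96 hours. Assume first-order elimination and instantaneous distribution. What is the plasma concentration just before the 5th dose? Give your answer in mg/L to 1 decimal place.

5.3 mg/L

f = (1/2)^(τ/t½) = (1/2)^(96/48) ≈ 0.2500.
C₀ = D/Vd = 960/60 ≈ 16.000 mg/L.
Before the 5th dose, 4 doses have been given. Superposition: Cmin = C₀·(f + f² + … + f^4).
≈ 16.000 × (0.2500 + 0.0625 + 0.0156 + 0.0039) ≈ 16.000 × 0.3320 ≈ 5.312 mg/L.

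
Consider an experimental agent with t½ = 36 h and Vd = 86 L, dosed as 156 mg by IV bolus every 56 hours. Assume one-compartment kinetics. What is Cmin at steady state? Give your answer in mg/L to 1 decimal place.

τ/t½ = 56/36 ≈ 1.5556, so fraction remaining f = (1/2)^(56/36) ≈ 0.3402.
At steady state, accumulation factor R = 1/(1 − e^(−kτ)) ≈ 1.5156.
Each bolus raises the concentration by D/Vd = 156/86 ≈ 1.814 mg/L.
Steady-state peak Cmax,ss = C₀·R ≈ 1.814 × 1.5156 ≈ 2.749 mg/L.
Steady-state trough Cmin,ss = Cmax,ss·f ≈ 2.749 × 0.3402 ≈ 0.935 mg/L.

0.9 mg/L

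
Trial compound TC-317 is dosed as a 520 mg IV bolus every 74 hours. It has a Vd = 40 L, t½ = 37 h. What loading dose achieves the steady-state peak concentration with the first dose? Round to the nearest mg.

f = (1/2)^(74/37) ≈ 0.250000; accumulation ratio R = 1/(1−f) ≈ 1.33333.
Loading dose to hit Cmax,ss on first dose: D_load = D_maint·R ≈ 520 × 1.33333 ≈ 693.33 mg.

693 mg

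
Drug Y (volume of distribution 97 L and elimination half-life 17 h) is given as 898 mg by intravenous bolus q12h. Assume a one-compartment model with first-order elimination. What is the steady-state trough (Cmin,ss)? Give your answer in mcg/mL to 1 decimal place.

14.7 mcg/mL

k = ln2/t½ = ln2/17 ≈ 0.040773 h⁻¹; fraction remaining f = e^(−kτ) = e^(−0.040773×12) ≈ 0.6131.
Accumulation ratio R = 1/(1 − f) ≈ 1/0.3869 ≈ 2.5846.
Single-dose peak C₀ = D/Vd = 898/97 ≈ 9.258 mcg/mL.
Cmax,ss = C₀/(1 − f) ≈ 9.258/0.3869 ≈ 23.929 mcg/mL.
One interval later, Cmin,ss = Cmax,ss·e^(−kτ) ≈ 23.929 × 0.6131 ≈ 14.671 mcg/mL.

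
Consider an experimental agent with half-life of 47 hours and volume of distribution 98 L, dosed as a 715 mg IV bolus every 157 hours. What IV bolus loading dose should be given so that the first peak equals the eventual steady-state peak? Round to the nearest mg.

793 mg

f = (1/2)^(157/47) ≈ 0.098726; accumulation ratio R = 1/(1−f) ≈ 1.10954.
Loading dose to hit Cmax,ss on first dose: D_load = D_maint·R ≈ 715 × 1.10954 ≈ 793.32 mg.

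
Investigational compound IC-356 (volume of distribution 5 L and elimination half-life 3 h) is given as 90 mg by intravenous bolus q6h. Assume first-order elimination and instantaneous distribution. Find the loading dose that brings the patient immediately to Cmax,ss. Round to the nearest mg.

f = (1/2)^(6/3) ≈ 0.250000; accumulation ratio R = 1/(1−f) ≈ 1.33333.
Loading dose to hit Cmax,ss on first dose: D_load = D_maint·R ≈ 90 × 1.33333 ≈ 120.00 mg.

120 mg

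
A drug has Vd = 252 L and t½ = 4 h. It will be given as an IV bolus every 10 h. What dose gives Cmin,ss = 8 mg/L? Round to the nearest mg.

9388 mg

τ/t½ = 10/4 ≈ 2.5, so f = (1/2)^(10/4) ≈ 0.176777.
Cmin,ss = (D/Vd)·f/(1−f), so D = Cmin,ss·Vd·(1−f)/f.
D = 8 × 252 × (1−f)/f ≈ 8 × 252 × 4.65684 ≈ 9388.19 mg.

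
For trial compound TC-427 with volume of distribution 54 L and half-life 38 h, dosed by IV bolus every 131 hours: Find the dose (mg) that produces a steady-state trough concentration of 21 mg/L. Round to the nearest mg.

τ/t½ = 131/38 ≈ 3.4474, so f = (1/2)^(131/38) ≈ 0.091672.
Cmin,ss = (D/Vd)·f/(1−f), so D = Cmin,ss·Vd·(1−f)/f.
D = 21 × 54 × (1−f)/f ≈ 21 × 54 × 9.90846 ≈ 11236.19 mg.

11236 mg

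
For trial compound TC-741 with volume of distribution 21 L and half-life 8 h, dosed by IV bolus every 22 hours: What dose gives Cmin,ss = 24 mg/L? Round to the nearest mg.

τ/t½ = 22/8 ≈ 2.75, so f = (1/2)^(22/8) ≈ 0.148651.
Cmin,ss = (D/Vd)·f/(1−f), so D = Cmin,ss·Vd·(1−f)/f.
D = 24 × 21 × (1−f)/f ≈ 24 × 21 × 5.72717 ≈ 2886.49 mg.

2886 mg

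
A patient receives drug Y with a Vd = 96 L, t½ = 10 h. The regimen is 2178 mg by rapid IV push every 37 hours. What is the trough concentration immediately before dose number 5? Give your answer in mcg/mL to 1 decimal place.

f = (1/2)^(τ/t½) = (1/2)^(37/10) ≈ 0.0769.
C₀ = D/Vd = 2178/96 ≈ 22.688 mcg/mL.
Before the 5th dose, 4 doses have been given. Superposition: Cmin = C₀·(f + f² + … + f^4).
≈ 22.688 × (0.0769 + 0.0059 + 0.0005 + 0.0000) ≈ 22.688 × 0.0833 ≈ 1.890 mcg/mL.

1.9 mcg/mL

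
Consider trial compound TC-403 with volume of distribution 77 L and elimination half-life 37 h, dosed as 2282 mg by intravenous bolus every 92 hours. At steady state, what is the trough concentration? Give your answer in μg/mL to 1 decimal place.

6.4 μg/mL

Over one 92-h interval, 92/37 ≈ 2.4865 half-lives elapse, leaving f ≈ 0.1784 of each dose.
At steady state, accumulation factor R = 1/(1 − e^(−kτ)) ≈ 1.2171.
Single-dose peak C₀ = D/Vd = 2282/77 ≈ 29.636 μg/mL.
Cmax,ss = C₀/(1 − f) ≈ 29.636/0.8216 ≈ 36.071 μg/mL.
Steady-state trough Cmin,ss = Cmax,ss·f ≈ 36.071 × 0.1784 ≈ 6.435 μg/mL.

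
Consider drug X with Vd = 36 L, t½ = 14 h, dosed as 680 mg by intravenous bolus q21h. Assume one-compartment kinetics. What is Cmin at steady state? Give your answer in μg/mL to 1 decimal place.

10.3 μg/mL

τ/t½ = 21/14 ≈ 1.5, so fraction remaining f = (1/2)^(21/14) ≈ 0.3536.
At steady state, accumulation factor R = 1/(1 − e^(−kτ)) ≈ 1.5470.
Each bolus raises the concentration by D/Vd = 680/36 ≈ 18.889 μg/mL.
Cmax,ss = C₀/(1 − f) ≈ 18.889/0.6464 ≈ 29.222 μg/mL.
Steady-state trough Cmin,ss = Cmax,ss·f ≈ 29.222 × 0.3536 ≈ 10.333 μg/mL.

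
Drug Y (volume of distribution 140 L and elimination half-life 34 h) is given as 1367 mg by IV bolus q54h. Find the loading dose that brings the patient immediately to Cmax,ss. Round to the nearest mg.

f = (1/2)^(54/34) ≈ 0.332578; accumulation ratio R = 1/(1−f) ≈ 1.49830.
Loading dose to hit Cmax,ss on first dose: D_load = D_maint·R ≈ 1367 × 1.49830 ≈ 2048.18 mg.

2048 mg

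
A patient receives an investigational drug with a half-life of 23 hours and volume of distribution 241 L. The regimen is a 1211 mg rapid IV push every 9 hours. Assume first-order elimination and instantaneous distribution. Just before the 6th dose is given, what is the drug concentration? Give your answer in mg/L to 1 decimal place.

12.0 mg/L

f = (1/2)^(τ/t½) = (1/2)^(9/23) ≈ 0.7624.
C₀ = D/Vd = 1211/241 ≈ 5.025 mg/L.
Before the 6th dose, 5 doses have been given. Superposition: Cmin = C₀·(f + f² + … + f^5).
≈ 5.025 × (0.7624 + 0.5813 + 0.4431 + 0.3379 + 0.2576) ≈ 5.025 × 2.3823 ≈ 11.971 mg/L.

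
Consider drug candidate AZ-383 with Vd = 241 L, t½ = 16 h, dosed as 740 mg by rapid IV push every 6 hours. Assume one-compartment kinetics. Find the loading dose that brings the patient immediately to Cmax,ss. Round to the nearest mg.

3233 mg

f = (1/2)^(6/16) ≈ 0.771105; accumulation ratio R = 1/(1−f) ≈ 4.36882.
Loading dose to hit Cmax,ss on first dose: D_load = D_maint·R ≈ 740 × 4.36882 ≈ 3232.93 mg.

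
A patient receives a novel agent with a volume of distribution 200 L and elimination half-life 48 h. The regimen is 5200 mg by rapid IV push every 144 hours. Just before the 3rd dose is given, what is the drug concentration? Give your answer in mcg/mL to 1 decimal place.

3.7 mcg/mL

f = (1/2)^(τ/t½) = (1/2)^(144/48) ≈ 0.1250.
C₀ = D/Vd = 5200/200 ≈ 26.000 mcg/mL.
Before the 3rd dose, 2 doses have been given. Superposition: Cmin = C₀·(f + f²).
≈ 26.000 × (0.1250 + 0.0156) ≈ 26.000 × 0.1406 ≈ 3.656 mcg/mL.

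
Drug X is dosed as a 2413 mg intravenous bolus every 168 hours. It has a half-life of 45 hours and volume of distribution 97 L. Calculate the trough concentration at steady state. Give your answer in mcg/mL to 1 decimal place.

2.0 mcg/mL

k = ln2/t½ = ln2/45 ≈ 0.015403 h⁻¹; fraction remaining f = e^(−kτ) = e^(−0.015403×168) ≈ 0.0752.
Each bolus raises the concentration by D/Vd = 2413/97 ≈ 24.876 mcg/mL.
Steady-state trough Cmin,ss = C₀·f/(1−f) ≈ 24.876 × 0.0752/0.9248 ≈ 2.023 mcg/mL.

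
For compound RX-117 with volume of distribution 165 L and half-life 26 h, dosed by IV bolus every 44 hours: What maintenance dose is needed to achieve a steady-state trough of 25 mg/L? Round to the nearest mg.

τ/t½ = 44/26 ≈ 1.6923, so f = (1/2)^(44/26) ≈ 0.309432.
Cmin,ss = (D/Vd)·f/(1−f), so D = Cmin,ss·Vd·(1−f)/f.
D = 25 × 165 × (1−f)/f ≈ 25 × 165 × 2.23173 ≈ 9205.89 mg.

9206 mg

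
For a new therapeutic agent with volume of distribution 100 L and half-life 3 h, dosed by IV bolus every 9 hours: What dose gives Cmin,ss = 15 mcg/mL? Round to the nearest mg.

10500 mg

τ/t½ = 9/3 ≈ 3, so f = (1/2)^(9/3) ≈ 0.125000.
Cmin,ss = (D/Vd)·f/(1−f), so D = Cmin,ss·Vd·(1−f)/f.
D = 15 × 100 × (1−f)/f ≈ 15 × 100 × 7.00000 ≈ 10500.00 mg.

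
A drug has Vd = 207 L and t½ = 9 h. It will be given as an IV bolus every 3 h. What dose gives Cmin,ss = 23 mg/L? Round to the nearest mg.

τ/t½ = 3/9 ≈ 0.33333, so f = (1/2)^(3/9) ≈ 0.793701.
Cmin,ss = (D/Vd)·f/(1−f), so D = Cmin,ss·Vd·(1−f)/f.
D = 23 × 207 × (1−f)/f ≈ 23 × 207 × 0.25992 ≈ 1237.48 mg.

1237 mg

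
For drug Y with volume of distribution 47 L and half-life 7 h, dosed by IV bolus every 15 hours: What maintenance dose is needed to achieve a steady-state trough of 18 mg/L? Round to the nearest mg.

2890 mg

τ/t½ = 15/7 ≈ 2.1429, so f = (1/2)^(15/7) ≈ 0.226431.
Cmin,ss = (D/Vd)·f/(1−f), so D = Cmin,ss·Vd·(1−f)/f.
D = 18 × 47 × (1−f)/f ≈ 18 × 47 × 3.41636 ≈ 2890.24 mg.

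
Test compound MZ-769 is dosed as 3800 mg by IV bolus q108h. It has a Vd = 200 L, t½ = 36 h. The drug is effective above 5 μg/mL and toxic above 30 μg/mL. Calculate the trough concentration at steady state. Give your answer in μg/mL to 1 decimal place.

The dosing interval is 3 half-lives, so f = 2^(−3) = 0.125.
Accumulation ratio R = 1/(1 − f) = 1/0.875 = 8/7.
Single-dose peak C₀ = D/Vd = 3800/200 = 19 μg/mL.
Steady-state peak Cmax,ss = C₀·R = 19 × 8/7 ≈ 21.714 μg/mL.
Steady-state trough Cmin,ss = Cmax,ss·f ≈ 21.714 × 0.125 ≈ 2.714 μg/mL.
Trough 2.7 μg/mL vs MEC 5 μg/mL: subtherapeutic.

2.7 μg/mL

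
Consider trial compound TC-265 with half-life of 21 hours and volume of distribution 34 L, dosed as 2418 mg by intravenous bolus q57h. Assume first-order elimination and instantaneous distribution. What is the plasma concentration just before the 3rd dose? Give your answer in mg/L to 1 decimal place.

12.5 mg/L

f = (1/2)^(τ/t½) = (1/2)^(57/21) ≈ 0.1524.
C₀ = D/Vd = 2418/34 ≈ 71.118 mg/L.
Before the 3rd dose, 2 doses have been given. Superposition: Cmin = C₀·(f + f²).
≈ 71.118 × (0.1524 + 0.0232) ≈ 71.118 × 0.1756 ≈ 12.488 mg/L.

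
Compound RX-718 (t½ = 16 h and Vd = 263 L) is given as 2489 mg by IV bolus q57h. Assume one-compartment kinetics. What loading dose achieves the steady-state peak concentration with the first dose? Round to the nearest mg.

2719 mg

f = (1/2)^(57/16) ≈ 0.084641; accumulation ratio R = 1/(1−f) ≈ 1.09247.
Loading dose to hit Cmax,ss on first dose: D_load = D_maint·R ≈ 2489 × 1.09247 ≈ 2719.16 mg.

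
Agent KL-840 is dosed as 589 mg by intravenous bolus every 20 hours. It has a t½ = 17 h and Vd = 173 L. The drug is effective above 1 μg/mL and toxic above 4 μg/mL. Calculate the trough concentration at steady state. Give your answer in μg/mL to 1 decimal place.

2.7 μg/mL

k = ln2/t½ = ln2/17 ≈ 0.040773 h⁻¹; fraction remaining f = e^(−kτ) = e^(−0.040773×20) ≈ 0.4424.
Each bolus raises the concentration by D/Vd = 589/173 ≈ 3.405 μg/mL.
Steady-state trough Cmin,ss = C₀·f/(1−f) ≈ 3.405 × 0.4424/0.5576 ≈ 2.702 μg/mL.
Trough 2.7 μg/mL vs MEC 1 μg/mL: adequate.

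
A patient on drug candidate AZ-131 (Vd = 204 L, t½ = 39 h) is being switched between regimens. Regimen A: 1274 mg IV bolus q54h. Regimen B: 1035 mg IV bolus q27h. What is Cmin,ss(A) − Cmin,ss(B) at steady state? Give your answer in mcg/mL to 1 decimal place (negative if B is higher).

Regimen A: f = (1/2)^(54/39) ≈ 0.3830; Cmin,ss = (1274/204)·f/(1−f) ≈ 3.877 mcg/mL.
Regimen B: f = (1/2)^(27/39) ≈ 0.6189; Cmin,ss = (1035/204)·f/(1−f) ≈ 8.239 mcg/mL.
Difference ≈ 3.877 − 8.239 ≈ -4.362 mcg/mL.

-4.4 mcg/mL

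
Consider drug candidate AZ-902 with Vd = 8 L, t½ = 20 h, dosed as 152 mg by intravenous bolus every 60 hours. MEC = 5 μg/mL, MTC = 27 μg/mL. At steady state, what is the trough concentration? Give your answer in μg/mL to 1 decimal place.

2.7 μg/mL

τ = 60 h = 3 half-lives, so f = (1/2)^3 = 0.125.
Accumulation ratio R = 1/(1 − f) = 1/0.875 = 8/7.
Single-dose peak C₀ = D/Vd = 152/8 = 19 μg/mL.
Steady-state peak Cmax,ss = C₀·R = 19 × 8/7 ≈ 21.714 μg/mL.
Steady-state trough Cmin,ss = Cmax,ss·f ≈ 21.714 × 0.125 ≈ 2.714 μg/mL.
Trough 2.7 μg/mL vs MEC 5 μg/mL: subtherapeutic.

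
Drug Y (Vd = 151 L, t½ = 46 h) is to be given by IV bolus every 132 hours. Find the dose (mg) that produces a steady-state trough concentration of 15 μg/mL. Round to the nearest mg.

14289 mg

τ/t½ = 132/46 ≈ 2.8696, so f = (1/2)^(132/46) ≈ 0.136828.
Cmin,ss = (D/Vd)·f/(1−f), so D = Cmin,ss·Vd·(1−f)/f.
D = 15 × 151 × (1−f)/f ≈ 15 × 151 × 6.30845 ≈ 14288.64 mg.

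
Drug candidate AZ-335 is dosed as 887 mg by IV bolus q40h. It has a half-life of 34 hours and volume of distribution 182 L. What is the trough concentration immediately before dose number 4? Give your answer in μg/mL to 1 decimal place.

3.5 μg/mL

f = (1/2)^(τ/t½) = (1/2)^(40/34) ≈ 0.4424.
C₀ = D/Vd = 887/182 ≈ 4.874 μg/mL.
Before the 4th dose, 3 doses have been given. Superposition: Cmin = C₀·(f + f² + … + f^3).
≈ 4.874 × (0.4424 + 0.1957 + 0.0866) ≈ 4.874 × 0.7247 ≈ 3.532 μg/mL.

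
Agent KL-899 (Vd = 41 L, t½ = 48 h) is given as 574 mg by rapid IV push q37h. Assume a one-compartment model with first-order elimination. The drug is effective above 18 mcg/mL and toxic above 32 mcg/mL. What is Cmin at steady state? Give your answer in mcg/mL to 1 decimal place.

k = ln2/t½ = ln2/48 ≈ 0.014441 h⁻¹; fraction remaining f = e^(−kτ) = e^(−0.014441×37) ≈ 0.5861.
At steady state, accumulation factor R = 1/(1 − e^(−kτ)) ≈ 2.4160.
Single-dose peak C₀ = D/Vd = 574/41 ≈ 14.000 mcg/mL.
Cmax,ss = C₀/(1 − f) ≈ 14.000/0.4139 ≈ 33.825 mcg/mL.
One interval later, Cmin,ss = Cmax,ss·e^(−kτ) ≈ 33.825 × 0.5861 ≈ 19.825 mcg/mL.
Trough 19.8 mcg/mL vs MEC 18 mcg/mL: adequate.

19.8 mcg/mL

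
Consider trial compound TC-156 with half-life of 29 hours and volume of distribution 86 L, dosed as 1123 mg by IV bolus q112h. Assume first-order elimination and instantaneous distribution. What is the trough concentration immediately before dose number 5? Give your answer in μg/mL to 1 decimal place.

f = (1/2)^(τ/t½) = (1/2)^(112/29) ≈ 0.0688.
C₀ = D/Vd = 1123/86 ≈ 13.058 μg/mL.
Before the 5th dose, 4 doses have been given. Superposition: Cmin = C₀·(f + f² + … + f^4).
≈ 13.058 × (0.0688 + 0.0047 + 0.0003 + 0.0000) ≈ 13.058 × 0.0738 ≈ 0.964 μg/mL.

1.0 μg/mL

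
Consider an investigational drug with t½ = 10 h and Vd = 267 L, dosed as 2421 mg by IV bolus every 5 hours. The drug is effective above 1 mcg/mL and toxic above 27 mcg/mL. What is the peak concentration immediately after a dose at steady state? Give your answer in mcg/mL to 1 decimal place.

τ/t½ = 5/10 ≈ 0.5, so fraction remaining f = (1/2)^(5/10) ≈ 0.7071.
Accumulation ratio R = 1/(1 − f) ≈ 1/0.2929 ≈ 3.4141.
Each bolus raises the concentration by D/Vd = 2421/267 ≈ 9.067 mcg/mL.
Cmax,ss = C₀/(1 − f) ≈ 9.067/0.2929 ≈ 30.956 mcg/mL.
Peak 31.0 mcg/mL vs MTC 27 mcg/mL: exceeds toxic threshold.

31.0 mcg/mL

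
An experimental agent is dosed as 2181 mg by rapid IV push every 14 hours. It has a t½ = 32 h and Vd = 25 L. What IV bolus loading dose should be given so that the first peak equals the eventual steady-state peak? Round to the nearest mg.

8338 mg

f = (1/2)^(14/32) ≈ 0.738413; accumulation ratio R = 1/(1−f) ≈ 3.82282.
Loading dose to hit Cmax,ss on first dose: D_load = D_maint·R ≈ 2181 × 3.82282 ≈ 8337.57 mg.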